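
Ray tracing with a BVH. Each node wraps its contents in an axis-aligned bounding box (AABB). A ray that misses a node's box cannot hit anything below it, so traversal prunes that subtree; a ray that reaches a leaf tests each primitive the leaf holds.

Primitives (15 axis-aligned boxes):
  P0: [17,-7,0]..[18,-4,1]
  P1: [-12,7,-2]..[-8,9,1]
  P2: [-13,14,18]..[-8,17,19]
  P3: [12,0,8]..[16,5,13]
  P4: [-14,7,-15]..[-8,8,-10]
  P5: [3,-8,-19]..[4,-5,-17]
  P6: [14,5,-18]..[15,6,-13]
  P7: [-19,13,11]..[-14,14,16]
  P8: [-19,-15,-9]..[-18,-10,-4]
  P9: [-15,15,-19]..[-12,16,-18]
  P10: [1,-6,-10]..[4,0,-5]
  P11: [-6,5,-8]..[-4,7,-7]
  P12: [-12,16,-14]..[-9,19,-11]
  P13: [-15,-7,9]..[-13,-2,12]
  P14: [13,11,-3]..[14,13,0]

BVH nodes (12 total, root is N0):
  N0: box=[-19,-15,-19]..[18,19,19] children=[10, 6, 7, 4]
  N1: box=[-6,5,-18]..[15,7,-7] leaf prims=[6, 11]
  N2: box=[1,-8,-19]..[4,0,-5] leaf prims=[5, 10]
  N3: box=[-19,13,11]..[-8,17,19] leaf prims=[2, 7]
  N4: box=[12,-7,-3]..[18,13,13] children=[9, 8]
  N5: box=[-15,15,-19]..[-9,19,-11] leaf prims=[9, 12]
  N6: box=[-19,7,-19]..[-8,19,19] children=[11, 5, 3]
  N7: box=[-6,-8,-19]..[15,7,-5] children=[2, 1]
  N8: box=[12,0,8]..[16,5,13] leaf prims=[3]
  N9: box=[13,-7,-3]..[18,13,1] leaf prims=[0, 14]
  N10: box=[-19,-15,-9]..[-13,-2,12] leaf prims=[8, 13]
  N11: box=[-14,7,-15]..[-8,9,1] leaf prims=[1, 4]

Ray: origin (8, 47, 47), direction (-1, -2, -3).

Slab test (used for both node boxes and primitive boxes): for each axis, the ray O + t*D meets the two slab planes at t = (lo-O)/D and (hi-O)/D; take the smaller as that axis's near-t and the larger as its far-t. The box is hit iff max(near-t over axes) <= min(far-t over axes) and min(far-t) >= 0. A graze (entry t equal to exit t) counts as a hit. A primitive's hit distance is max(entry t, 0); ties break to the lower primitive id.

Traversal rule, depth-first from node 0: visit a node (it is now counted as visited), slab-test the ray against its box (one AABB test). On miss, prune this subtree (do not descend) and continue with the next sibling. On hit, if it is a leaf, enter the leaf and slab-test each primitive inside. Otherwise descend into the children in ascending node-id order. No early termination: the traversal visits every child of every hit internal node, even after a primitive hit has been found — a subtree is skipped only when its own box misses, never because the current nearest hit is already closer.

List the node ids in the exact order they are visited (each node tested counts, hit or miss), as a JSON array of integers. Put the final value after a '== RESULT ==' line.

Trace the traversal:
N0 x:[-10,27] y:[14,31] z:[28/3,22] -> hit [14,22], descend [4, 6, 7, 10]
  N4 x:[-10,-4] y:[17,27] z:[34/3,50/3] -> miss, prune
  N6 x:[16,27] y:[14,20] z:[28/3,22] -> hit [16,20], descend [3, 5, 11]
    N3 x:[16,27] y:[15,17] z:[28/3,12] -> miss, prune
    N5 x:[17,23] y:[14,16] z:[58/3,22] -> miss, prune
    N11 x:[16,22] y:[19,20] z:[46/3,62/3] -> hit [19,20] leaf, test {P1(miss), P4@t=39/2}
  N7 x:[-7,14] y:[20,55/2] z:[52/3,22] -> miss, prune
  N10 x:[21,27] y:[49/2,31] z:[35/3,56/3] -> miss, prune

Summary -> nodes [0, 4, 6, 3, 5, 11, 7, 10]; box-tests=8; leaf-entries=1; first=P4

== RESULT ==
[0, 4, 6, 3, 5, 11, 7, 10]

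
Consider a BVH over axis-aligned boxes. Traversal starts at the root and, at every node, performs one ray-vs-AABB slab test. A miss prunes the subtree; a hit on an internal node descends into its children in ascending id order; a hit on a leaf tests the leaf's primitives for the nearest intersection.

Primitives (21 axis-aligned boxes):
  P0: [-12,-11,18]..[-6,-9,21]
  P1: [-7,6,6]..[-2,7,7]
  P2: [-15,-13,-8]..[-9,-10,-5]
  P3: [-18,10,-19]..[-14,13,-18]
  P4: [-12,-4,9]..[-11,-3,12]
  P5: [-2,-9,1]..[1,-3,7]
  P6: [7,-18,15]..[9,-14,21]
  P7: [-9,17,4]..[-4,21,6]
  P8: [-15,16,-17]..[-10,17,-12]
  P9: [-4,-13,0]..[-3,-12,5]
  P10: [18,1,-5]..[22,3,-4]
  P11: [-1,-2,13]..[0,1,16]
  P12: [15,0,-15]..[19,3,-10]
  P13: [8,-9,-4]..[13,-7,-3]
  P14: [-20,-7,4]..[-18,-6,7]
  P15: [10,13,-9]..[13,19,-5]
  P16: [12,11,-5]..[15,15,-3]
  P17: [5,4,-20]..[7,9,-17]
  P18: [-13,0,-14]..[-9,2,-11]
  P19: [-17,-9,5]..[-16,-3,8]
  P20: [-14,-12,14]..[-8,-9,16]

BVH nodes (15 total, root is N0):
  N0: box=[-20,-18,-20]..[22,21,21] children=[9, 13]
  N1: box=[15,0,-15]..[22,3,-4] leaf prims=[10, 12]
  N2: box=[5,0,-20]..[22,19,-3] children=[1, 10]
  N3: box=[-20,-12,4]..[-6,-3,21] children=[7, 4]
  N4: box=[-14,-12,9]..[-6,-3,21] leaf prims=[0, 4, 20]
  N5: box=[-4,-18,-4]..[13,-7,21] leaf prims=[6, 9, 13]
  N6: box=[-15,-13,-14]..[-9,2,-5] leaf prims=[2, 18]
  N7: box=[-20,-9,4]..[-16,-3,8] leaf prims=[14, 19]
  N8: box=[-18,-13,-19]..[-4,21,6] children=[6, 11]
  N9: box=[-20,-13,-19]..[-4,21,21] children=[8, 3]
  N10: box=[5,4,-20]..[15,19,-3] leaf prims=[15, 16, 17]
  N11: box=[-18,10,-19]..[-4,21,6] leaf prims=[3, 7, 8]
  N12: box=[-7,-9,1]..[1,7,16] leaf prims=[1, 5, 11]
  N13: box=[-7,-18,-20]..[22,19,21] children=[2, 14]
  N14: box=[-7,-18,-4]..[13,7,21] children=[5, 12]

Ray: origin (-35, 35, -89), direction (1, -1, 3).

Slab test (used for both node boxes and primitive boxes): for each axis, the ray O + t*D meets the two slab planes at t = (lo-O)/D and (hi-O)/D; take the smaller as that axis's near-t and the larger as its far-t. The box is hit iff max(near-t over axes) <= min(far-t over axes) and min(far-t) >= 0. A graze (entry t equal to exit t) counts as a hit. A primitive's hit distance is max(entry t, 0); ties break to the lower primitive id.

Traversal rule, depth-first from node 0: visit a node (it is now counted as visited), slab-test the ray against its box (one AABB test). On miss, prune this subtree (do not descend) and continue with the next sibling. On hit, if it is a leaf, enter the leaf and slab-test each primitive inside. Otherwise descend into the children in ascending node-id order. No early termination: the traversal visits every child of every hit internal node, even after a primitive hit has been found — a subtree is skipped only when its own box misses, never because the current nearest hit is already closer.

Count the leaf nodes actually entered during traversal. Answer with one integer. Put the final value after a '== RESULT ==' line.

Walk:
N0 x:[15,57] y:[14,53] z:[23,110/3] -> hit [23,110/3], descend [9, 13]
  N9 x:[15,31] y:[14,48] z:[70/3,110/3] -> hit [70/3,31], descend [3, 8]
    N3 x:[15,29] y:[38,47] z:[31,110/3] -> miss, prune
    N8 x:[17,31] y:[14,48] z:[70/3,95/3] -> hit [70/3,31], descend [6, 11]
      N6 x:[20,26] y:[33,48] z:[25,28] -> miss, prune
      N11 x:[17,31] y:[14,25] z:[70/3,95/3] -> hit [70/3,25] leaf, test {P3(miss), P7(miss), P8(miss)}
  N13 x:[28,57] y:[16,53] z:[23,110/3] -> hit [28,110/3], descend [2, 14]
    N2 x:[40,57] y:[16,35] z:[23,86/3] -> miss, prune
    N14 x:[28,48] y:[28,53] z:[85/3,110/3] -> hit [85/3,110/3], descend [5, 12]
      N5 x:[31,48] y:[42,53] z:[85/3,110/3] -> miss, prune
      N12 x:[28,36] y:[28,44] z:[30,35] -> hit [30,35] leaf, test {P1(miss), P5(miss), P11@t=34}

order=[0, 9, 3, 8, 6, 11, 13, 2, 14, 5, 12]  |boxes|=11  |leaves|=2  hit=P11

== RESULT ==
2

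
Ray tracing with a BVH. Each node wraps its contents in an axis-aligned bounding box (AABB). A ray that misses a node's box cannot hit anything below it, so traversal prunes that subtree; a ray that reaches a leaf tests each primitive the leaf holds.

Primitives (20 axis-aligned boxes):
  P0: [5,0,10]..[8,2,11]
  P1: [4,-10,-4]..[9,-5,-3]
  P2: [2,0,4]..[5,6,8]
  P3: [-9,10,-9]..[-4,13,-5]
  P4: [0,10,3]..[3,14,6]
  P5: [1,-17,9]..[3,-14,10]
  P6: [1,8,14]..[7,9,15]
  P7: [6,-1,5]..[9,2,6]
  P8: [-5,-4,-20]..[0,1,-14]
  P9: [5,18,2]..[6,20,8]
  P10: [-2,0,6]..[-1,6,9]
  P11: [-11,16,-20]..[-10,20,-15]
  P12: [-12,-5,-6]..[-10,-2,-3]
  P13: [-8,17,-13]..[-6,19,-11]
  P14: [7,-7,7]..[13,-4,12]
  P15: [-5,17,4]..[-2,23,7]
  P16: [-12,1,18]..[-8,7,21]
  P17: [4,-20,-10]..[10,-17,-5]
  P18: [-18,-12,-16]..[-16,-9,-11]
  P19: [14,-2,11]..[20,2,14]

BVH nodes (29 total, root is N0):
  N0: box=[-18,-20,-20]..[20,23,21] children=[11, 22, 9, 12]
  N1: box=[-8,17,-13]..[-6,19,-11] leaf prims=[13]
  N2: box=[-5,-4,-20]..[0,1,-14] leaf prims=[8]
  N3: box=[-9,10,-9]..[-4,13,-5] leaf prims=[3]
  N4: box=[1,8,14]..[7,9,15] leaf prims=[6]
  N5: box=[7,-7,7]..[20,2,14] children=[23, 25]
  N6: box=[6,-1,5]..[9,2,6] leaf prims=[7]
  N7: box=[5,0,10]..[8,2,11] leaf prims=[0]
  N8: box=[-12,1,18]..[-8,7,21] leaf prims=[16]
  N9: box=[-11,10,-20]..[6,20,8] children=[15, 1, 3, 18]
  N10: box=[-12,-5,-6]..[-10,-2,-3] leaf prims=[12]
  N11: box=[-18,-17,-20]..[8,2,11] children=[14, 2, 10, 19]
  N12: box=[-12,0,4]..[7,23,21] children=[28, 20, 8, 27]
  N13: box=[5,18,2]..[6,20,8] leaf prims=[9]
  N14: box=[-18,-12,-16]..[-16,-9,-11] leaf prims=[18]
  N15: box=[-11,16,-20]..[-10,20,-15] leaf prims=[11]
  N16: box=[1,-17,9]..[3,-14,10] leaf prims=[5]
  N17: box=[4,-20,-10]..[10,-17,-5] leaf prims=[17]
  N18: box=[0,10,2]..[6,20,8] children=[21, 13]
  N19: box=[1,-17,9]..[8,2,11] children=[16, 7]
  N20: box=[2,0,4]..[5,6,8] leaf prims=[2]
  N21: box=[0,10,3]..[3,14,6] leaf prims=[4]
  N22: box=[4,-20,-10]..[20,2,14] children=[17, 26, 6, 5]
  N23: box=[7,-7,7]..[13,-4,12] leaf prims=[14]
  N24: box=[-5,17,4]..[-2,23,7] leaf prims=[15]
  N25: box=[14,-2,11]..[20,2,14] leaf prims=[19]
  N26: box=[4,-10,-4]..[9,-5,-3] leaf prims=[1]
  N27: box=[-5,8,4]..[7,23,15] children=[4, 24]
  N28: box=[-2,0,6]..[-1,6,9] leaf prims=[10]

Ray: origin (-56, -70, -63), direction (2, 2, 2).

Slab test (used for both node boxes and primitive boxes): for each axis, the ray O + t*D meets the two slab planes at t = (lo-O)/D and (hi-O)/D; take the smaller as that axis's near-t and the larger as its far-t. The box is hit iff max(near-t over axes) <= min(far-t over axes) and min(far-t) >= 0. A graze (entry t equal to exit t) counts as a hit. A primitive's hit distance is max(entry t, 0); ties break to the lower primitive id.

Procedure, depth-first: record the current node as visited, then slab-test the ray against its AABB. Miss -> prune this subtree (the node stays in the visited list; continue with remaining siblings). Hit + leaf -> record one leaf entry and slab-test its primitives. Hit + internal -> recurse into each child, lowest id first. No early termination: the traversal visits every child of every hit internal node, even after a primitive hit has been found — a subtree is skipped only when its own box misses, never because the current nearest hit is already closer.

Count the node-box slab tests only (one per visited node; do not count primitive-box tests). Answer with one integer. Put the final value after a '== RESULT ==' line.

Trace the traversal:
N0 x:[19,38] y:[25,93/2] z:[43/2,42] -> hit [25,38], descend [9, 11, 12, 22]
  N9 x:[45/2,31] y:[40,45] z:[43/2,71/2] -> miss, prune
  N11 x:[19,32] y:[53/2,36] z:[43/2,37] -> hit [53/2,32], descend [2, 10, 14, 19]
    N2 x:[51/2,28] y:[33,71/2] z:[43/2,49/2] -> miss, prune
    N10 x:[22,23] y:[65/2,34] z:[57/2,30] -> miss, prune
    N14 x:[19,20] y:[29,61/2] z:[47/2,26] -> miss, prune
    N19 x:[57/2,32] y:[53/2,36] z:[36,37] -> miss, prune
  N12 x:[22,63/2] y:[35,93/2] z:[67/2,42] -> miss, prune
  N22 x:[30,38] y:[25,36] z:[53/2,77/2] -> hit [30,36], descend [5, 6, 17, 26]
    N5 x:[63/2,38] y:[63/2,36] z:[35,77/2] -> hit [35,36], descend [23, 25]
      N23 x:[63/2,69/2] y:[63/2,33] z:[35,75/2] -> miss, prune
      N25 x:[35,38] y:[34,36] z:[37,77/2] -> miss, prune
    N6 x:[31,65/2] y:[69/2,36] z:[34,69/2] -> miss, prune
    N17 x:[30,33] y:[25,53/2] z:[53/2,29] -> miss, prune
    N26 x:[30,65/2] y:[30,65/2] z:[59/2,30] -> hit [30,30] leaf, test {P1@t=30}

order=[0, 9, 11, 2, 10, 14, 19, 12, 22, 5, 23, 25, 6, 17, 26]  |boxes|=15  |leaves|=1  hit=P1

== RESULT ==
15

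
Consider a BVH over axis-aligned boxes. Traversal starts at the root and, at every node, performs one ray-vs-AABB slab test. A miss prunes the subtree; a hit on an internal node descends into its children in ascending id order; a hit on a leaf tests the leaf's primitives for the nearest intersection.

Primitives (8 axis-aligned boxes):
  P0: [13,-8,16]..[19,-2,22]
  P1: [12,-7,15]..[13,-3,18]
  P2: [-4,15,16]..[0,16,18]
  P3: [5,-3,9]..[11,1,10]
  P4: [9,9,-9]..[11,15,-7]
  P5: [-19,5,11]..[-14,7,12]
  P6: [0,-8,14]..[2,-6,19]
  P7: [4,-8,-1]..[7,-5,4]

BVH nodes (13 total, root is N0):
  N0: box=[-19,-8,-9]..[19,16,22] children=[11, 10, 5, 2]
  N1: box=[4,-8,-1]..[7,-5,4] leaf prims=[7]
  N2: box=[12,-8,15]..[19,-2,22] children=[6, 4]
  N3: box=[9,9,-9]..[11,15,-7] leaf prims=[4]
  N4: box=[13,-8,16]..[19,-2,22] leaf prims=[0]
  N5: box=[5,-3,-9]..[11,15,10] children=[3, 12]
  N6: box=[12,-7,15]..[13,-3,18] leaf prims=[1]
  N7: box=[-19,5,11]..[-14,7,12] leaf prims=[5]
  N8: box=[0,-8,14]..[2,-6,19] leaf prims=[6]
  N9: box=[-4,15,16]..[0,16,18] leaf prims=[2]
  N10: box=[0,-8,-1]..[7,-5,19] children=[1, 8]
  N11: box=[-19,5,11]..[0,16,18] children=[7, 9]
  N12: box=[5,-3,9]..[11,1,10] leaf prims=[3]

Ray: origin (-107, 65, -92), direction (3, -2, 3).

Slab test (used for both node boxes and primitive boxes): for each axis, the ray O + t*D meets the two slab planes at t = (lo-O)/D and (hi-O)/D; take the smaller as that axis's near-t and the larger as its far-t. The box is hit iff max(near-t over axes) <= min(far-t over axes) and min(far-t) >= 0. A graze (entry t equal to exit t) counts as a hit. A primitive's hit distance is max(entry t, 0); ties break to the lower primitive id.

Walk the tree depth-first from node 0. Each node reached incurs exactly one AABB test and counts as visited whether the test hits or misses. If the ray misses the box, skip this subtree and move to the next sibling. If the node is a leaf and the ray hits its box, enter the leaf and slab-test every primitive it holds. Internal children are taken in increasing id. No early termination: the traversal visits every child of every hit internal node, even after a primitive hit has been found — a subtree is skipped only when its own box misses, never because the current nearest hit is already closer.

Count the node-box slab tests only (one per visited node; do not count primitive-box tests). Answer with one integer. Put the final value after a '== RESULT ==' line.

Trace the traversal:
N0 x:[88/3,42] y:[49/2,73/2] z:[83/3,38] -> hit [88/3,73/2], descend [2, 5, 10, 11]
  N2 x:[119/3,42] y:[67/2,73/2] z:[107/3,38] -> miss, prune
  N5 x:[112/3,118/3] y:[25,34] z:[83/3,34] -> miss, prune
  N10 x:[107/3,38] y:[35,73/2] z:[91/3,37] -> hit [107/3,73/2], descend [1, 8]
    N1 x:[37,38] y:[35,73/2] z:[91/3,32] -> miss, prune
    N8 x:[107/3,109/3] y:[71/2,73/2] z:[106/3,37] -> hit [107/3,109/3] leaf, test {P6@t=107/3}
  N11 x:[88/3,107/3] y:[49/2,30] z:[103/3,110/3] -> miss, prune

order=[0, 2, 5, 10, 1, 8, 11]  |boxes|=7  |leaves|=1  hit=P6

== RESULT ==
7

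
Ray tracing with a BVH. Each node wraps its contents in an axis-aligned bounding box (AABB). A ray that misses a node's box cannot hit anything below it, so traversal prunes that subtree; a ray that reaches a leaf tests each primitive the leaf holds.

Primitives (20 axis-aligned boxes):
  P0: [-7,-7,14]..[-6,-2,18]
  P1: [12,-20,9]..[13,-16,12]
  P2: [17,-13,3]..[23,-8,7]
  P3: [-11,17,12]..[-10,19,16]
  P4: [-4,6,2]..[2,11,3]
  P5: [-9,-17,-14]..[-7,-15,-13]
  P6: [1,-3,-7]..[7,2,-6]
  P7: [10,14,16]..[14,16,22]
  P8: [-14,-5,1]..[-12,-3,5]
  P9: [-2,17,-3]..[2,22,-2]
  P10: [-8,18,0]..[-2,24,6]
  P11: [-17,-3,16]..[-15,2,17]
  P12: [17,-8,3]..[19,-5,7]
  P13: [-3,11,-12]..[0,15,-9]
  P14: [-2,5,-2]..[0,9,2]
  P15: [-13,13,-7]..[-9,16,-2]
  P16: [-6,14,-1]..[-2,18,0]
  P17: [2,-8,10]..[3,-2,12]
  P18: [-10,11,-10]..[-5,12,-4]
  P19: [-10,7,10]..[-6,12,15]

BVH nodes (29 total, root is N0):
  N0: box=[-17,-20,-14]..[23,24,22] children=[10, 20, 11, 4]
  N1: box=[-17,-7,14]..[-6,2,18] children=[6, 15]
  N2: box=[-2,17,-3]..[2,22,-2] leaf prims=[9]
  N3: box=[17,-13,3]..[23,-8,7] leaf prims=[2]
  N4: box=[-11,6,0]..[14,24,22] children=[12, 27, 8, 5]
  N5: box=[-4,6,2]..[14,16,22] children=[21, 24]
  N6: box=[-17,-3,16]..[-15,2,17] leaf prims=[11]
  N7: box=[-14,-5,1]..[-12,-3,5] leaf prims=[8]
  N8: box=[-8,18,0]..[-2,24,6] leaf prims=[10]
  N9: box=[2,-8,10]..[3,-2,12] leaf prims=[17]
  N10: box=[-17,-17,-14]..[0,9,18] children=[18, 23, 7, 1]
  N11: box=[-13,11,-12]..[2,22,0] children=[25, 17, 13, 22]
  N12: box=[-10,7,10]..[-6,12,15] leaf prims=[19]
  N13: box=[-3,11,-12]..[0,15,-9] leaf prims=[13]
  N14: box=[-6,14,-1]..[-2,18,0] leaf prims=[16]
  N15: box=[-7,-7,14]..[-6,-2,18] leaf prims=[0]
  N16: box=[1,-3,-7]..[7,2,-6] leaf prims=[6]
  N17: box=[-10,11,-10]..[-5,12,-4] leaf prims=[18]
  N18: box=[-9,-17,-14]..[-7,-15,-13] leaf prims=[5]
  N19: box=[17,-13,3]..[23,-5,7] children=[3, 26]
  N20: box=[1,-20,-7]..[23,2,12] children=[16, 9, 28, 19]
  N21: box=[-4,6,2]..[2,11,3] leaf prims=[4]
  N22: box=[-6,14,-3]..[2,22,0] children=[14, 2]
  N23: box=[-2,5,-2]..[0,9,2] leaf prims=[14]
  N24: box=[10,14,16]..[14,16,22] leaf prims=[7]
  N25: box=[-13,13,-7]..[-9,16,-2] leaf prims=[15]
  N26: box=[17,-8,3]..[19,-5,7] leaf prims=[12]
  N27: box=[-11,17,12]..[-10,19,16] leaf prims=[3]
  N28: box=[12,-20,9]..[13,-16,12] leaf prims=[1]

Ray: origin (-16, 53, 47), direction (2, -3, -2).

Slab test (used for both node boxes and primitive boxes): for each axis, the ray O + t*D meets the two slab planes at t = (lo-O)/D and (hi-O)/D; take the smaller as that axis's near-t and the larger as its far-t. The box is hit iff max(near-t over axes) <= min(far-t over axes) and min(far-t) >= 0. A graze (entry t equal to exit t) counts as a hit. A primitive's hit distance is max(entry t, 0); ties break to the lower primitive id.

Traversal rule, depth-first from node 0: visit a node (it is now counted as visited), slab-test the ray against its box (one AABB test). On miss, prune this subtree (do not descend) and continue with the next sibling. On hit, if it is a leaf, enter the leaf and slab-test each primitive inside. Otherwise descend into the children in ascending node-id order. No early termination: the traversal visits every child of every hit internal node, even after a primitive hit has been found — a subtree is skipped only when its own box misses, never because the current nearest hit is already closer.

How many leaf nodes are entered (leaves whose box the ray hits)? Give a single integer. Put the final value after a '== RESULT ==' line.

Walk:
N0 x:[-1/2,39/2] y:[29/3,73/3] z:[25/2,61/2] -> hit [25/2,39/2], descend [4, 10, 11, 20]
  N4 x:[5/2,15] y:[29/3,47/3] z:[25/2,47/2] -> hit [25/2,15], descend [5, 8, 12, 27]
    N5 x:[6,15] y:[37/3,47/3] z:[25/2,45/2] -> hit [25/2,15], descend [21, 24]
      N21 x:[6,9] y:[14,47/3] z:[22,45/2] -> miss, prune
      N24 x:[13,15] y:[37/3,13] z:[25/2,31/2] -> hit [13,13] leaf, test {P7@t=13}
    N8 x:[4,7] y:[29/3,35/3] z:[41/2,47/2] -> miss, prune
    N12 x:[3,5] y:[41/3,46/3] z:[16,37/2] -> miss, prune
    N27 x:[5/2,3] y:[34/3,12] z:[31/2,35/2] -> miss, prune
  N10 x:[-1/2,8] y:[44/3,70/3] z:[29/2,61/2] -> miss, prune
  N11 x:[3/2,9] y:[31/3,14] z:[47/2,59/2] -> miss, prune
  N20 x:[17/2,39/2] y:[17,73/3] z:[35/2,27] -> hit [35/2,39/2], descend [9, 16, 19, 28]
    N9 x:[9,19/2] y:[55/3,61/3] z:[35/2,37/2] -> miss, prune
    N16 x:[17/2,23/2] y:[17,56/3] z:[53/2,27] -> miss, prune
    N19 x:[33/2,39/2] y:[58/3,22] z:[20,22] -> miss, prune
    N28 x:[14,29/2] y:[23,73/3] z:[35/2,19] -> miss, prune

Summary -> nodes [0, 4, 5, 21, 24, 8, 12, 27, 10, 11, 20, 9, 16, 19, 28]; box-tests=15; leaf-entries=1; first=P7

== RESULT ==
1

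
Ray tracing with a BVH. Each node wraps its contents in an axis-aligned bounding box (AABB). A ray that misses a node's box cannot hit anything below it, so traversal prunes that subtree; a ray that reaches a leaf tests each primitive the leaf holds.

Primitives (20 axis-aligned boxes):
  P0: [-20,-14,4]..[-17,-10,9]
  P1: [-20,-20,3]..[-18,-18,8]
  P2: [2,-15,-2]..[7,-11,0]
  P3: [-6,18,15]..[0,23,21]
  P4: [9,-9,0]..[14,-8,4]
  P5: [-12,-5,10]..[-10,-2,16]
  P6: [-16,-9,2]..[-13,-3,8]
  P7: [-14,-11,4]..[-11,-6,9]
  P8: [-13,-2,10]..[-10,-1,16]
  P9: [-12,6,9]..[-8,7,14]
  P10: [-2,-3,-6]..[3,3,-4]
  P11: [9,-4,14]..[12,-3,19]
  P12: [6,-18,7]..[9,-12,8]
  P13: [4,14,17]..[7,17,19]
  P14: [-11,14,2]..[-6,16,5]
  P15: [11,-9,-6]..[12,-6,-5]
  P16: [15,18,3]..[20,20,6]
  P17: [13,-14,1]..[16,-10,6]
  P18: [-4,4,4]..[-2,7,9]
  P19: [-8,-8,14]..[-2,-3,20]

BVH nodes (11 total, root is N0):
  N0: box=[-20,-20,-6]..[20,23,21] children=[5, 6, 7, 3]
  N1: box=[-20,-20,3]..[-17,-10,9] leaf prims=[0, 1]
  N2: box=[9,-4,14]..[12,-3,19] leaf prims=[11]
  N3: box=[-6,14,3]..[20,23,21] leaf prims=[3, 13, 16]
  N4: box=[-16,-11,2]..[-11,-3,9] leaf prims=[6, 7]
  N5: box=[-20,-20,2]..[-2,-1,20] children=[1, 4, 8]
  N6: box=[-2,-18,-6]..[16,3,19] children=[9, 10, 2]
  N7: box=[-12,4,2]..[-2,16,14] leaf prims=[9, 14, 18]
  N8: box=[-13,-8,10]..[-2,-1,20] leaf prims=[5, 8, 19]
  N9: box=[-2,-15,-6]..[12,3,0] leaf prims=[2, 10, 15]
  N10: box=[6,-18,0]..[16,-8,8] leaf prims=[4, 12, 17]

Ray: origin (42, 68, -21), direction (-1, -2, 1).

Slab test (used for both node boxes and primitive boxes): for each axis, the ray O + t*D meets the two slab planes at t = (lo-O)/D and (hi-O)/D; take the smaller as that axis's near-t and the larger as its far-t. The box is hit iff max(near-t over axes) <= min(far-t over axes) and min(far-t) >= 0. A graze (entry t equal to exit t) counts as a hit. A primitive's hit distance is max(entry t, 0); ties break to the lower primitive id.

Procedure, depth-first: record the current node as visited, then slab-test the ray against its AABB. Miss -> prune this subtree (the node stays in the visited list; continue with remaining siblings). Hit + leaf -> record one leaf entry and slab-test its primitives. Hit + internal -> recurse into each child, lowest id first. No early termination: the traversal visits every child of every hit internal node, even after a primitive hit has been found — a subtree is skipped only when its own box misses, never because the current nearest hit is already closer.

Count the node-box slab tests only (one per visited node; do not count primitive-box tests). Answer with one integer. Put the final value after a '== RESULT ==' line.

Traverse from the root:
N0 x:[22,62] y:[45/2,44] z:[15,42] -> hit [45/2,42], descend [3, 5, 6, 7]
  N3 x:[22,48] y:[45/2,27] z:[24,42] -> hit [24,27] leaf, test {P3(miss), P13(miss), P16@t=24}
  N5 x:[44,62] y:[69/2,44] z:[23,41] -> miss, prune
  N6 x:[26,44] y:[65/2,43] z:[15,40] -> hit [65/2,40], descend [2, 9, 10]
    N2 x:[30,33] y:[71/2,36] z:[35,40] -> miss, prune
    N9 x:[30,44] y:[65/2,83/2] z:[15,21] -> miss, prune
    N10 x:[26,36] y:[38,43] z:[21,29] -> miss, prune
  N7 x:[44,54] y:[26,32] z:[23,35] -> miss, prune

order=[0, 3, 5, 6, 2, 9, 10, 7]  |boxes|=8  |leaves|=1  hit=P16

== RESULT ==
8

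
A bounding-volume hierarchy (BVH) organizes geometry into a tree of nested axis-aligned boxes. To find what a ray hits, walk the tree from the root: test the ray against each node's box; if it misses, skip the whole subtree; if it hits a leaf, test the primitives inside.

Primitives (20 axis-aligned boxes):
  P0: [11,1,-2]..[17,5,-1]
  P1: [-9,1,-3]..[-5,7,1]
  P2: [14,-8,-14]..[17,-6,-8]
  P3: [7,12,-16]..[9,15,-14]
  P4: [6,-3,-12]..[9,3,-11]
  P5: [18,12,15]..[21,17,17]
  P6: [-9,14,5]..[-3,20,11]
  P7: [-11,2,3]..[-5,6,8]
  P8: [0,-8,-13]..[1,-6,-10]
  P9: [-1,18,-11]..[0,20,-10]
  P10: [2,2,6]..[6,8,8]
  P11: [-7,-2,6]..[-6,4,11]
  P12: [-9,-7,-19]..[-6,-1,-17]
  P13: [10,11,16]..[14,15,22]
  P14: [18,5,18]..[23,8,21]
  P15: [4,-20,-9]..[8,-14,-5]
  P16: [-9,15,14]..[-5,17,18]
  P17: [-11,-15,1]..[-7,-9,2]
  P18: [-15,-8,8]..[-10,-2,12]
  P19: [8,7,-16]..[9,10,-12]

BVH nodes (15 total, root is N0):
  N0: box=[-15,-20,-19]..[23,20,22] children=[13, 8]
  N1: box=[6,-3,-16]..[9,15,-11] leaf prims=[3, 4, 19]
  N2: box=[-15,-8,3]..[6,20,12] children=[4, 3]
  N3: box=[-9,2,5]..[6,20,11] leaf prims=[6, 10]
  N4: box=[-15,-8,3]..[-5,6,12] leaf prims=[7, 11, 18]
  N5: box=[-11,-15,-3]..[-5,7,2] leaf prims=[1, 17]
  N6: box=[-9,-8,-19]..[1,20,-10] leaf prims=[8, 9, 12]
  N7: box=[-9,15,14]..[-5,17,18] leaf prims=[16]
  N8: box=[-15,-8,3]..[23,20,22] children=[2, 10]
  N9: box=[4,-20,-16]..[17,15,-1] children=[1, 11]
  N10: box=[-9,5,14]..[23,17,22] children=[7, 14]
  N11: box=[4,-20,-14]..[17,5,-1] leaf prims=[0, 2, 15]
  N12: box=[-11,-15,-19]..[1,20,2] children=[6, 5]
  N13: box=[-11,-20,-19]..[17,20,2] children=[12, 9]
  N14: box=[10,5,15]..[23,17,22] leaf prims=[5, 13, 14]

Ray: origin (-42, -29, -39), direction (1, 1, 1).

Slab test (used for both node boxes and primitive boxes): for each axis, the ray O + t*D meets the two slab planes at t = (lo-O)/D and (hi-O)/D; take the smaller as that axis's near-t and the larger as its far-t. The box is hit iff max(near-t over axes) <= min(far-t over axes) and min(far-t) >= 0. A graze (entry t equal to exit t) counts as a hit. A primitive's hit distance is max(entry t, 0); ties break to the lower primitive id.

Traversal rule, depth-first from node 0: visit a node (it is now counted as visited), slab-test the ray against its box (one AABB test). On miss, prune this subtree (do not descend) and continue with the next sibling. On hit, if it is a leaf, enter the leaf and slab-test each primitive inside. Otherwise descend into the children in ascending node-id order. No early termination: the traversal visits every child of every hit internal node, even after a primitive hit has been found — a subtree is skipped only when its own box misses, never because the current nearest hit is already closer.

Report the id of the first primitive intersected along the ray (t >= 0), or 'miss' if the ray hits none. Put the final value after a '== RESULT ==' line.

Trace the traversal:
N0 x:[27,65] y:[9,49] z:[20,61] -> hit [27,49], descend [8, 13]
  N8 x:[27,65] y:[21,49] z:[42,61] -> hit [42,49], descend [2, 10]
    N2 x:[27,48] y:[21,49] z:[42,51] -> hit [42,48], descend [3, 4]
      N3 x:[33,48] y:[31,49] z:[44,50] -> hit [44,48] leaf, test {P6(miss), P10(miss)}
      N4 x:[27,37] y:[21,35] z:[42,51] -> miss, prune
    N10 x:[33,65] y:[34,46] z:[53,61] -> miss, prune
  N13 x:[31,59] y:[9,49] z:[20,41] -> hit [31,41], descend [9, 12]
    N9 x:[46,59] y:[9,44] z:[23,38] -> miss, prune
    N12 x:[31,43] y:[14,49] z:[20,41] -> hit [31,41], descend [5, 6]
      N5 x:[31,37] y:[14,36] z:[36,41] -> hit [36,36] leaf, test {P1@t=36, P17(miss)}
      N6 x:[33,43] y:[21,49] z:[20,29] -> miss, prune

11 AABB tests over nodes [0, 8, 2, 3, 4, 10, 13, 9, 12, 5, 6]; 2 leaves entered; closest P1.

== RESULT ==
1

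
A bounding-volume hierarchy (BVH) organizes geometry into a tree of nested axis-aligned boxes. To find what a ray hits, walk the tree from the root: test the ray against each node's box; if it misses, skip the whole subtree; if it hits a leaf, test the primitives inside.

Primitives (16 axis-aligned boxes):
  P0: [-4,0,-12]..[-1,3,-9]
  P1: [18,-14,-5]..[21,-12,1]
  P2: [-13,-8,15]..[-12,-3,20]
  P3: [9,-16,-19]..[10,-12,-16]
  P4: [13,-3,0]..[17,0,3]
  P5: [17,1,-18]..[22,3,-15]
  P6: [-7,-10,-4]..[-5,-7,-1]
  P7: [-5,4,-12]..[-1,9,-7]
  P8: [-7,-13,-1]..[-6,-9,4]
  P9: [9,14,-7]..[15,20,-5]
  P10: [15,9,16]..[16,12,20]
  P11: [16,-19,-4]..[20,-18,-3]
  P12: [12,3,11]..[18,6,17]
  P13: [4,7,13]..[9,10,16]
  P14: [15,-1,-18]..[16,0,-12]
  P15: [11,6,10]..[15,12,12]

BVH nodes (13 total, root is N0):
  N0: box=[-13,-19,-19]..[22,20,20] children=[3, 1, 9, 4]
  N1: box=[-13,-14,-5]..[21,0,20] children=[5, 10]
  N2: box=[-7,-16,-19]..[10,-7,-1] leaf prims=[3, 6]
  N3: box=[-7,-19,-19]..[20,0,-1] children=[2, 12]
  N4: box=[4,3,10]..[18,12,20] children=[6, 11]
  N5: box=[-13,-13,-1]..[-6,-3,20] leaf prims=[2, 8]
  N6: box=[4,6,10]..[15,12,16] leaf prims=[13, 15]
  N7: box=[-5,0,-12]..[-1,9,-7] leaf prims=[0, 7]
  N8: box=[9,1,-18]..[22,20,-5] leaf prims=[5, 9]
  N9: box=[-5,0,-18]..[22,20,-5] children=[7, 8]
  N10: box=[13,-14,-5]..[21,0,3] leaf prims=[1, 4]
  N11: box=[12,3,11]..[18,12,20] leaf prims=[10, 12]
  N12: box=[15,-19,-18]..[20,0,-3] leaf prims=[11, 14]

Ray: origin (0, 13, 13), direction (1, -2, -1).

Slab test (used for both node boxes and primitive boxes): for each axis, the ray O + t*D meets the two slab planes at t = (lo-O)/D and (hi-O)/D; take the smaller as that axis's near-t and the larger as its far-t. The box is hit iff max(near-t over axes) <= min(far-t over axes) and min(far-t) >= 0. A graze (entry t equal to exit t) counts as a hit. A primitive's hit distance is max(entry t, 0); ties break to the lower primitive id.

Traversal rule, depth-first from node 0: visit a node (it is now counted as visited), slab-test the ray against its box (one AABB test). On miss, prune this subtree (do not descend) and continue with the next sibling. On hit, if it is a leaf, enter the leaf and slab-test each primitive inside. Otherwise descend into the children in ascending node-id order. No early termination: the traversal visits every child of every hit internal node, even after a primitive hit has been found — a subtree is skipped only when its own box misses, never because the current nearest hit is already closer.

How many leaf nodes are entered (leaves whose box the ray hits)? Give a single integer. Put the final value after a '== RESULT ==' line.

Trace the traversal:
N0 x:[-13,22] y:[-7/2,16] z:[-7,32] -> hit [-7/2,16], descend [1, 3, 4, 9]
  N1 x:[-13,21] y:[13/2,27/2] z:[-7,18] -> hit [13/2,27/2], descend [5, 10]
    N5 x:[-13,-6] y:[8,13] z:[-7,14] -> miss, prune
    N10 x:[13,21] y:[13/2,27/2] z:[10,18] -> hit [13,27/2] leaf, test {P1(miss), P4(miss)}
  N3 x:[-7,20] y:[13/2,16] z:[14,32] -> hit [14,16], descend [2, 12]
    N2 x:[-7,10] y:[10,29/2] z:[14,32] -> miss, prune
    N12 x:[15,20] y:[13/2,16] z:[16,31] -> hit [16,16] leaf, test {P11@t=16, P14(miss)}
  N4 x:[4,18] y:[1/2,5] z:[-7,3] -> miss, prune
  N9 x:[-5,22] y:[-7/2,13/2] z:[18,31] -> miss, prune

9 AABB tests over nodes [0, 1, 5, 10, 3, 2, 12, 4, 9]; 2 leaves entered; closest P11.

== RESULT ==
2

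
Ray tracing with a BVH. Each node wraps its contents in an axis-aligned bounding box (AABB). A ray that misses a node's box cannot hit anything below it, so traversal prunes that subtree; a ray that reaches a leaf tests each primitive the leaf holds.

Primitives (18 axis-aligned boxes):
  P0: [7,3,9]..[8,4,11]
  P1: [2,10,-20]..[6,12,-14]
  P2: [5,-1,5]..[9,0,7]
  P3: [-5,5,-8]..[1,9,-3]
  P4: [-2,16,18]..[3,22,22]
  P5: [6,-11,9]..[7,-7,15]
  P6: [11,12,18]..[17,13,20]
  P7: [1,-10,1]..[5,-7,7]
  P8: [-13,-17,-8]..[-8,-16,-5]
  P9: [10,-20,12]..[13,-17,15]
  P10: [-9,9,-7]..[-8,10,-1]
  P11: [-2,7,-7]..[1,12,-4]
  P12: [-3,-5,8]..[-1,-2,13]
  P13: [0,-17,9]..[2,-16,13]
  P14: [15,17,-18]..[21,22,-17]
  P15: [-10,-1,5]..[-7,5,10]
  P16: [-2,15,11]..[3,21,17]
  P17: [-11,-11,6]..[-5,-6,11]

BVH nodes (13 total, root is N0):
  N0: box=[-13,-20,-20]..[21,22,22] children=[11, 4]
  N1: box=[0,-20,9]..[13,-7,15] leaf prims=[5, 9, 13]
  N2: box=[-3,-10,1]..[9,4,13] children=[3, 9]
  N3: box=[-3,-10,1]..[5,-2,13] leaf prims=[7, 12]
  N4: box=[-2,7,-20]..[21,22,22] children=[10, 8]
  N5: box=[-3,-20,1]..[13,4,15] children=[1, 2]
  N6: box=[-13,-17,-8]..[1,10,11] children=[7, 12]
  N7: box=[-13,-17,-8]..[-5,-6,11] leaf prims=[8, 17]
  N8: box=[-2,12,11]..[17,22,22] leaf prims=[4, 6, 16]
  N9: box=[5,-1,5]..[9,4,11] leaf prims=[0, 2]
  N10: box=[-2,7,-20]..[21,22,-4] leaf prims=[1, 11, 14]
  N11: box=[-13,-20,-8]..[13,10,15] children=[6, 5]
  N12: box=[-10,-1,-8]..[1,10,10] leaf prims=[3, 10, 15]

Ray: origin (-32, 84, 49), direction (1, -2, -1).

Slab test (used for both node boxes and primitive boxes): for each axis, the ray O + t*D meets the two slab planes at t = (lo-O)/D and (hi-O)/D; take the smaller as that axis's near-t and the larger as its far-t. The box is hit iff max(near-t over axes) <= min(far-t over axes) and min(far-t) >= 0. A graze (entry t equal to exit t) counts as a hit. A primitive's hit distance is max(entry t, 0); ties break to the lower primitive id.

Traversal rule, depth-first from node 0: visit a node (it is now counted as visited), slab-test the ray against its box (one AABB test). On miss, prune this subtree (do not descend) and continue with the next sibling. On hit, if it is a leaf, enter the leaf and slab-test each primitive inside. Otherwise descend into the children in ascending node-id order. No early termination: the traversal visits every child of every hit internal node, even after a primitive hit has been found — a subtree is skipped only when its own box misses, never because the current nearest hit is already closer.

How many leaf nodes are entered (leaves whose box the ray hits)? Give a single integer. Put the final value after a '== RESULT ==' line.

Walk:
N0 x:[19,53] y:[31,52] z:[27,69] -> hit [31,52], descend [4, 11]
  N4 x:[30,53] y:[31,77/2] z:[27,69] -> hit [31,77/2], descend [8, 10]
    N8 x:[30,49] y:[31,36] z:[27,38] -> hit [31,36] leaf, test {P4@t=31, P6(miss), P16@t=32}
    N10 x:[30,53] y:[31,77/2] z:[53,69] -> miss, prune
  N11 x:[19,45] y:[37,52] z:[34,57] -> hit [37,45], descend [5, 6]
    N5 x:[29,45] y:[40,52] z:[34,48] -> hit [40,45], descend [1, 2]
      N1 x:[32,45] y:[91/2,52] z:[34,40] -> miss, prune
      N2 x:[29,41] y:[40,47] z:[36,48] -> hit [40,41], descend [3, 9]
        N3 x:[29,37] y:[43,47] z:[36,48] -> miss, prune
        N9 x:[37,41] y:[40,85/2] z:[38,44] -> hit [40,41] leaf, test {P0@t=40, P2(miss)}
    N6 x:[19,33] y:[37,101/2] z:[38,57] -> miss, prune

Summary -> nodes [0, 4, 8, 10, 11, 5, 1, 2, 3, 9, 6]; box-tests=11; leaf-entries=2; first=P4

== RESULT ==
2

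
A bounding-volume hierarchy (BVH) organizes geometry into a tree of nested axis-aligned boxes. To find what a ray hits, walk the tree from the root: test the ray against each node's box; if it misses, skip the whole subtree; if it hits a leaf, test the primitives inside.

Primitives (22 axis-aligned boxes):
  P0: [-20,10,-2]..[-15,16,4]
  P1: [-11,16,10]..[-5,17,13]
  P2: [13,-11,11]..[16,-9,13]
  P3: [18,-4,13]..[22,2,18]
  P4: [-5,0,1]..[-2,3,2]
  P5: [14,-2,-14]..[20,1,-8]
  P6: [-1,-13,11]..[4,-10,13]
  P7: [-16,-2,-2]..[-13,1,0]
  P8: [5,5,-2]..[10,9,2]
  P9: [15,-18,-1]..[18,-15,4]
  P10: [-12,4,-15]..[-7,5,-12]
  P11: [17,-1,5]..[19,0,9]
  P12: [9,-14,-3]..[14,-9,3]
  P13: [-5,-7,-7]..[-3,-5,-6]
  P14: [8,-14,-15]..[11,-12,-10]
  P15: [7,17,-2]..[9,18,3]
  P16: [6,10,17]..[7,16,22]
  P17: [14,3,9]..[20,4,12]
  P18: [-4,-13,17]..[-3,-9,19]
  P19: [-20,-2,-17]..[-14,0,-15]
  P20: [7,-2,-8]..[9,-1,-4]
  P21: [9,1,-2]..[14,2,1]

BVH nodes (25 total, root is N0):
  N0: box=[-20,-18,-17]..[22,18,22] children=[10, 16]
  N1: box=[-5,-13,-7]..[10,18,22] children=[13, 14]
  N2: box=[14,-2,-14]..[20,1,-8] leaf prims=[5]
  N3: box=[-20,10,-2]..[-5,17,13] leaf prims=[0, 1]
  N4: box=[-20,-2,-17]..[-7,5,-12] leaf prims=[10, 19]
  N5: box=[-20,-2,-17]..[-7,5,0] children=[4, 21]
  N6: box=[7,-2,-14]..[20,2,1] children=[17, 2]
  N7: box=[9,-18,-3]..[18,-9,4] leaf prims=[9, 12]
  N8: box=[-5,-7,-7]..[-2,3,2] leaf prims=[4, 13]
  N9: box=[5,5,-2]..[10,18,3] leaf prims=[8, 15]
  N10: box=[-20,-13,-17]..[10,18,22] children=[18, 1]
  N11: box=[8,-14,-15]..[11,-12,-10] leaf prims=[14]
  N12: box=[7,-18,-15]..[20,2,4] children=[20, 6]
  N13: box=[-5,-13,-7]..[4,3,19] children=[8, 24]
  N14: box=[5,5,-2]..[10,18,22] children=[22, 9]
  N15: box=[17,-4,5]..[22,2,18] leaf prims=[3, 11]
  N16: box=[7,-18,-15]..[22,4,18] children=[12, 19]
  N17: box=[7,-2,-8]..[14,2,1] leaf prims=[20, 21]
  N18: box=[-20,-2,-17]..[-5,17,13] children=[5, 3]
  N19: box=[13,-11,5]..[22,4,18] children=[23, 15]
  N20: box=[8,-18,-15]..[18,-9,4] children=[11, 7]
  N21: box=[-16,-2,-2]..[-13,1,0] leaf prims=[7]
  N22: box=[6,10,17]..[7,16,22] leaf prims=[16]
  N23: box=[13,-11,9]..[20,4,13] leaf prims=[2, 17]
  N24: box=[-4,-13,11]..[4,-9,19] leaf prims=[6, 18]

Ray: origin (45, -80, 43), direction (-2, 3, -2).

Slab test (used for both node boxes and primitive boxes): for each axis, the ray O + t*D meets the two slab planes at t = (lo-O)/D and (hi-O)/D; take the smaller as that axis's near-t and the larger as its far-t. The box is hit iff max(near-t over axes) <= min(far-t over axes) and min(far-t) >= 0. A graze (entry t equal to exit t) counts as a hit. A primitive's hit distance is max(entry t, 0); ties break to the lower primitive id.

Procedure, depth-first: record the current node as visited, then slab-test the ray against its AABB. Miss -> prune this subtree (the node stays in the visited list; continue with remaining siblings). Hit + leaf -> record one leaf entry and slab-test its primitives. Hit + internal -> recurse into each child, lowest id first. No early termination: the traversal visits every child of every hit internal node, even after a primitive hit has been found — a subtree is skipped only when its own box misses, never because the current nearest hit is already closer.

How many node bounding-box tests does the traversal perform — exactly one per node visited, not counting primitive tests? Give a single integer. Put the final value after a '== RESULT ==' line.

Traverse from the root:
N0 x:[23/2,65/2] y:[62/3,98/3] z:[21/2,30] -> hit [62/3,30], descend [10, 16]
  N10 x:[35/2,65/2] y:[67/3,98/3] z:[21/2,30] -> hit [67/3,30], descend [1, 18]
    N1 x:[35/2,25] y:[67/3,98/3] z:[21/2,25] -> hit [67/3,25], descend [13, 14]
      N13 x:[41/2,25] y:[67/3,83/3] z:[12,25] -> hit [67/3,25], descend [8, 24]
        N8 x:[47/2,25] y:[73/3,83/3] z:[41/2,25] -> hit [73/3,25] leaf, test {P4(miss), P13@t=49/2}
        N24 x:[41/2,49/2] y:[67/3,71/3] z:[12,16] -> miss, prune
      N14 x:[35/2,20] y:[85/3,98/3] z:[21/2,45/2] -> miss, prune
    N18 x:[25,65/2] y:[26,97/3] z:[15,30] -> hit [26,30], descend [3, 5]
      N3 x:[25,65/2] y:[30,97/3] z:[15,45/2] -> miss, prune
      N5 x:[26,65/2] y:[26,85/3] z:[43/2,30] -> hit [26,85/3], descend [4, 21]
        N4 x:[26,65/2] y:[26,85/3] z:[55/2,30] -> hit [55/2,85/3] leaf, test {P10@t=28, P19(miss)}
        N21 x:[29,61/2] y:[26,27] z:[43/2,45/2] -> miss, prune
  N16 x:[23/2,19] y:[62/3,28] z:[25/2,29] -> miss, prune

order=[0, 10, 1, 13, 8, 24, 14, 18, 3, 5, 4, 21, 16]  |boxes|=13  |leaves|=2  hit=P13

== RESULT ==
13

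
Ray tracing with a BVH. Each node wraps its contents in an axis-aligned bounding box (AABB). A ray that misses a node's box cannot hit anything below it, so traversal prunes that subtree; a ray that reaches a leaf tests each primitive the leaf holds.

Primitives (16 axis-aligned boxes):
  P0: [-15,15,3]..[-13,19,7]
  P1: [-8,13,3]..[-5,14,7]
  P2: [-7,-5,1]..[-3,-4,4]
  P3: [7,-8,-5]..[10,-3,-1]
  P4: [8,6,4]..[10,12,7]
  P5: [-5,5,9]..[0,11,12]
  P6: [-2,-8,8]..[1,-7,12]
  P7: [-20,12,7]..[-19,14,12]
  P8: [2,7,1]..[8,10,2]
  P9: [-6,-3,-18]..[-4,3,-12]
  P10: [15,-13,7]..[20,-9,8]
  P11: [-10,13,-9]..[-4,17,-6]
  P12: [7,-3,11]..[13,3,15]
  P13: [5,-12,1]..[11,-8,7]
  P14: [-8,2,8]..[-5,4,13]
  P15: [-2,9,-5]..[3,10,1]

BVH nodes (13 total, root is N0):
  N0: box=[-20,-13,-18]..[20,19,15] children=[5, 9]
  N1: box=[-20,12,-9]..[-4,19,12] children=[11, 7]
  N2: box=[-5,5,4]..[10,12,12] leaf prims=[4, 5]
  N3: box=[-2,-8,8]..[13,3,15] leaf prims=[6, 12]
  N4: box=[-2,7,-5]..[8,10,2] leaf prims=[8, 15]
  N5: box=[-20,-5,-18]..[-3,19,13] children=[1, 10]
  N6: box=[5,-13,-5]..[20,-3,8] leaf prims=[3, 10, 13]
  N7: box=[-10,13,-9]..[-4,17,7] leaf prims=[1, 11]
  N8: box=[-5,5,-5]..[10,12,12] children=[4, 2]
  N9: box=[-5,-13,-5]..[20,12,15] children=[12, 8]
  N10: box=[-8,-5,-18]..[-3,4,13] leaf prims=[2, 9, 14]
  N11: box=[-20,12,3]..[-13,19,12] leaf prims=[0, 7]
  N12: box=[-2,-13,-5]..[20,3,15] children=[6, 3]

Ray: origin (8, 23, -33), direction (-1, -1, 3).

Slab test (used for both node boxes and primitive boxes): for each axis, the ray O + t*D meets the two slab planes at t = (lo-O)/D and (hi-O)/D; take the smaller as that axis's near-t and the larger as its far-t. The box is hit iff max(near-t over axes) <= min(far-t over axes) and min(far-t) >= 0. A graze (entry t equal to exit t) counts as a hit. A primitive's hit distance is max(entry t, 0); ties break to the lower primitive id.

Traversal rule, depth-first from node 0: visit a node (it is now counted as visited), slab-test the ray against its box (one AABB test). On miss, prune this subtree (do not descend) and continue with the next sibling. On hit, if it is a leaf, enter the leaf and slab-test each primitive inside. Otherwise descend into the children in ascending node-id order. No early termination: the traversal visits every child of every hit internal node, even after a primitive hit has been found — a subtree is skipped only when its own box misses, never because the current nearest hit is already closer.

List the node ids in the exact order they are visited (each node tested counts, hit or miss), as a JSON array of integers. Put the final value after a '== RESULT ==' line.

Trace the traversal:
N0 x:[-12,28] y:[4,36] z:[5,16] -> hit [5,16], descend [5, 9]
  N5 x:[11,28] y:[4,28] z:[5,46/3] -> hit [11,46/3], descend [1, 10]
    N1 x:[12,28] y:[4,11] z:[8,15] -> miss, prune
    N10 x:[11,16] y:[19,28] z:[5,46/3] -> miss, prune
  N9 x:[-12,13] y:[11,36] z:[28/3,16] -> hit [11,13], descend [8, 12]
    N8 x:[-2,13] y:[11,18] z:[28/3,15] -> hit [11,13], descend [2, 4]
      N2 x:[-2,13] y:[11,18] z:[37/3,15] -> hit [37/3,13] leaf, test {P4(miss), P5(miss)}
      N4 x:[0,10] y:[13,16] z:[28/3,35/3] -> miss, prune
    N12 x:[-12,10] y:[20,36] z:[28/3,16] -> miss, prune

9 AABB tests over nodes [0, 5, 1, 10, 9, 8, 2, 4, 12]; 1 leaf entered; closest miss.

== RESULT ==
[0, 5, 1, 10, 9, 8, 2, 4, 12]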